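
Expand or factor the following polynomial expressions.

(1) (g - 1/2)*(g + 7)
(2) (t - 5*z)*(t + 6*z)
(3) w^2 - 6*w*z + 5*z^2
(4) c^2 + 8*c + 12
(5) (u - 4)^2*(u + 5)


(1) = g^2 + 13*g/2 - 7/2
(2) = t^2 + t*z - 30*z^2
(3) = (w - 5*z)*(w - z)
(4) = (c + 2)*(c + 6)
(5) = u^3 - 3*u^2 - 24*u + 80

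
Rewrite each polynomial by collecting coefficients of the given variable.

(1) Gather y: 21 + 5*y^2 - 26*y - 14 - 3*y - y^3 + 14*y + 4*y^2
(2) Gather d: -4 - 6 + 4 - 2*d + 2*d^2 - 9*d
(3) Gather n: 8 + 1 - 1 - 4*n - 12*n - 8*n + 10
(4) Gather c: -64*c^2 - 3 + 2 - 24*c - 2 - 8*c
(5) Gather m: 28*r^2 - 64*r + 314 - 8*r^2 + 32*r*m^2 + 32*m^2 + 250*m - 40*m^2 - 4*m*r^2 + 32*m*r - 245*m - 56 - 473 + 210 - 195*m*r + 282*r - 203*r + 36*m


(1) = -y^3 + 9*y^2 - 15*y + 7
(2) = 2*d^2 - 11*d - 6
(3) = 18 - 24*n
(4) = -64*c^2 - 32*c - 3
(5) = m^2*(32*r - 8) + m*(-4*r^2 - 163*r + 41) + 20*r^2 + 15*r - 5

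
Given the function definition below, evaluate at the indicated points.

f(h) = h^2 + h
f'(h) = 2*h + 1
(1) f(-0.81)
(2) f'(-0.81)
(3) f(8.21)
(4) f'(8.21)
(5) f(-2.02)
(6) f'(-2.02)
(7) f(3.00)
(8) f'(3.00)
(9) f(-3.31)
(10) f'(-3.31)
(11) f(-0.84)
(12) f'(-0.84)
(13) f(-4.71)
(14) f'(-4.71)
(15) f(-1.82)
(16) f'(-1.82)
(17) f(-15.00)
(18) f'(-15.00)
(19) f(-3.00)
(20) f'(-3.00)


(1) = -0.15
(2) = -0.62
(3) = 75.61
(4) = 17.42
(5) = 2.06
(6) = -3.04
(7) = 12.00
(8) = 7.00
(9) = 7.65
(10) = -5.62
(11) = -0.13
(12) = -0.68
(13) = 17.47
(14) = -8.42
(15) = 1.49
(16) = -2.64
(17) = 210.00
(18) = -29.00
(19) = 6.00
(20) = -5.00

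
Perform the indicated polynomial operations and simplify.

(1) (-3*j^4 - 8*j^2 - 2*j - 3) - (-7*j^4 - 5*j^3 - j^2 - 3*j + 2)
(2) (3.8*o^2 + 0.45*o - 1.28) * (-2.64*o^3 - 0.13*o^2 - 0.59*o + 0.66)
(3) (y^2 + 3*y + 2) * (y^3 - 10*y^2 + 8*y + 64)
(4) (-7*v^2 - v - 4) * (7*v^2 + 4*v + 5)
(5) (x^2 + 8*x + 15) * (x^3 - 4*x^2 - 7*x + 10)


(1) = 4*j^4 + 5*j^3 - 7*j^2 + j - 5
(2) = -10.032*o^5 - 1.682*o^4 + 1.0787*o^3 + 2.4089*o^2 + 1.0522*o - 0.8448
(3) = y^5 - 7*y^4 - 20*y^3 + 68*y^2 + 208*y + 128
(4) = -49*v^4 - 35*v^3 - 67*v^2 - 21*v - 20
(5) = x^5 + 4*x^4 - 24*x^3 - 106*x^2 - 25*x + 150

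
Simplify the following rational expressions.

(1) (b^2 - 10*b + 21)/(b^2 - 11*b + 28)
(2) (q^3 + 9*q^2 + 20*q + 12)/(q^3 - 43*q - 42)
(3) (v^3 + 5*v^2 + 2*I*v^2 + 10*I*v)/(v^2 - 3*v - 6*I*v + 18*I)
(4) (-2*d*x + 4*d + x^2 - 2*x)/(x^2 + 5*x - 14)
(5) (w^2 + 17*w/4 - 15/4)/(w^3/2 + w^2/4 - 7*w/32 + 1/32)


(1) = (b - 3)/(b - 4)
(2) = (q + 2)/(q - 7)
(3) = (v^3 + v^2*(5 + 2*I) + 10*I*v)/(v^2 + v*(-3 - 6*I) + 18*I)
(4) = (-2*d + x)/(x + 7)
(5) = (32*w^2 + 136*w - 120)/(16*w^3 + 8*w^2 - 7*w + 1)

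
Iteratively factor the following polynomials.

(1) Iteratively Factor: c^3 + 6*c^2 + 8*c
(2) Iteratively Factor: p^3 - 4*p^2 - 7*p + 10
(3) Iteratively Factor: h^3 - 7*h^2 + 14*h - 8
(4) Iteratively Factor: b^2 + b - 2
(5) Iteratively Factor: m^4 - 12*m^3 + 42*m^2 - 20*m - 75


(1) = (c + 2)*(c^2 + 4*c) = c*(c + 2)*(c + 4)
(2) = (p - 1)*(p^2 - 3*p - 10) = (p - 1)*(p + 2)*(p - 5)
(3) = (h - 2)*(h^2 - 5*h + 4) = (h - 2)*(h - 1)*(h - 4)
(4) = (b - 1)*(b + 2)
(5) = (m - 5)*(m^3 - 7*m^2 + 7*m + 15) = (m - 5)*(m + 1)*(m^2 - 8*m + 15) = (m - 5)^2*(m + 1)*(m - 3)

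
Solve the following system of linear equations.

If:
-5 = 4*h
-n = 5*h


Then:
h = -5/4
n = 25/4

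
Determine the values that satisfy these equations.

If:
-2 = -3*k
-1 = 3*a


Then:
a = -1/3
k = 2/3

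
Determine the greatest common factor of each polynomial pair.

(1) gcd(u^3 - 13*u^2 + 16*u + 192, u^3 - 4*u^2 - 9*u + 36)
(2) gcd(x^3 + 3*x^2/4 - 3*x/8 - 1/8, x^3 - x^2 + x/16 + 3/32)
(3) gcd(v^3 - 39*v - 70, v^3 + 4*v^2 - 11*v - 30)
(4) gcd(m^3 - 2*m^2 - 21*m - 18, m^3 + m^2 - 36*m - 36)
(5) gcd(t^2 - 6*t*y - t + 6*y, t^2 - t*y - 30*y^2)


(1) = gcd((u - 8)^2*(u + 3), (u - 4)*(u - 3)*(u + 3)) = u + 3
(2) = gcd((x - 1/2)*(x + 1/4)*(x + 1), (x - 3/4)*(x - 1/2)*(x + 1/4)) = x^2 - x/4 - 1/8
(3) = v^2 + 7*v + 10
(4) = m^2 - 5*m - 6
(5) = gcd((t - 1)*(t - 6*y), (t - 6*y)*(t + 5*y)) = -t + 6*y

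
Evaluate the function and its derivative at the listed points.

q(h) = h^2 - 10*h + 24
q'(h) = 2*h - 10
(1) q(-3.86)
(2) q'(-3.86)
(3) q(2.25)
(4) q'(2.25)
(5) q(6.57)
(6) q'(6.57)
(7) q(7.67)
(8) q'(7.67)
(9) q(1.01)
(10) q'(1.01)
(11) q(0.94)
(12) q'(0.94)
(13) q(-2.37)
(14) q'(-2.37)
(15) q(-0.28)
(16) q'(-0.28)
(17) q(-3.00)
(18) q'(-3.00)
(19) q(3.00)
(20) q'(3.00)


(1) = 77.50
(2) = -17.72
(3) = 6.56
(4) = -5.50
(5) = 1.46
(6) = 3.14
(7) = 6.13
(8) = 5.34
(9) = 14.92
(10) = -7.98
(11) = 15.48
(12) = -8.12
(13) = 53.32
(14) = -14.74
(15) = 26.88
(16) = -10.56
(17) = 63.00
(18) = -16.00
(19) = 3.00
(20) = -4.00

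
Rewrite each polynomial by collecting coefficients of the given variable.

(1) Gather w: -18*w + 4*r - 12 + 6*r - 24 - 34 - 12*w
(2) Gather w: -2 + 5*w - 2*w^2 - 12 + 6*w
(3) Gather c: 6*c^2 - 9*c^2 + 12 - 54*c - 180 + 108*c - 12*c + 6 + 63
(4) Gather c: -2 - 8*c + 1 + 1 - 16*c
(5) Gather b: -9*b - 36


(1) = 10*r - 30*w - 70
(2) = -2*w^2 + 11*w - 14
(3) = -3*c^2 + 42*c - 99
(4) = -24*c
(5) = -9*b - 36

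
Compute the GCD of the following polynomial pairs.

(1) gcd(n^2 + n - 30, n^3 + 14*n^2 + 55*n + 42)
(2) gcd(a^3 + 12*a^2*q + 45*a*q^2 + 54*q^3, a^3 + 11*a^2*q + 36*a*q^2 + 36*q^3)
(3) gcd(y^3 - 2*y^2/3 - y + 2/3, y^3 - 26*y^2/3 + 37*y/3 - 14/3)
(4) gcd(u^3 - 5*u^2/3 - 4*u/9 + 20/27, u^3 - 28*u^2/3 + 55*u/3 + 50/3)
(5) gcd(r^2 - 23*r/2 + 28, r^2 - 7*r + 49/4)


(1) = gcd((n - 5)*(n + 6), (n + 1)*(n + 6)*(n + 7)) = n + 6
(2) = gcd((a + 3*q)^2*(a + 6*q), (a + 2*q)*(a + 3*q)*(a + 6*q)) = a^2 + 9*a*q + 18*q^2
(3) = y^2 - 5*y/3 + 2/3
(4) = gcd((u - 5/3)*(u - 2/3)*(u + 2/3), (u - 5)^2*(u + 2/3)) = u + 2/3
(5) = r - 7/2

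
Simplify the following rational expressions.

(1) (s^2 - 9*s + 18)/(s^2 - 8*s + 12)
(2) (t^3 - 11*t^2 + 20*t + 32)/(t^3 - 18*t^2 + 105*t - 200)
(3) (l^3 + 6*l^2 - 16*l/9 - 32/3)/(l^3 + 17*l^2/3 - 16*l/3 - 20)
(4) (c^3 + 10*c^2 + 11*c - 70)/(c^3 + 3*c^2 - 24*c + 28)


(1) = (s - 3)/(s - 2)
(2) = (t^2 - 3*t - 4)/(t^2 - 10*t + 25)
(3) = (9*l^2 - 16)/(9*l^2 - 3*l - 30)
(4) = (c + 5)/(c - 2)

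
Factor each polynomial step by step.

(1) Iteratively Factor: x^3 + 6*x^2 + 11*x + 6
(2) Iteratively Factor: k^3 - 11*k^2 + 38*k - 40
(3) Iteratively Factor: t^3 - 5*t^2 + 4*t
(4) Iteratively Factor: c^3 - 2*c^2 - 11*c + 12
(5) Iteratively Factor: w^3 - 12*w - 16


(1) = (x + 1)*(x^2 + 5*x + 6) = (x + 1)*(x + 3)*(x + 2)
(2) = (k - 4)*(k^2 - 7*k + 10) = (k - 5)*(k - 4)*(k - 2)
(3) = (t - 4)*(t^2 - t) = (t - 4)*(t - 1)*(t)
(4) = (c - 1)*(c^2 - c - 12) = (c - 4)*(c - 1)*(c + 3)
(5) = (w + 2)*(w^2 - 2*w - 8) = (w - 4)*(w + 2)*(w + 2)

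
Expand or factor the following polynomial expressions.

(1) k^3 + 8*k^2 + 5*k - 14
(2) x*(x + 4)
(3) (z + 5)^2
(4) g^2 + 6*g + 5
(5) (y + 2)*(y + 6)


(1) = (k - 1)*(k + 2)*(k + 7)
(2) = x^2 + 4*x
(3) = z^2 + 10*z + 25
(4) = (g + 1)*(g + 5)
(5) = y^2 + 8*y + 12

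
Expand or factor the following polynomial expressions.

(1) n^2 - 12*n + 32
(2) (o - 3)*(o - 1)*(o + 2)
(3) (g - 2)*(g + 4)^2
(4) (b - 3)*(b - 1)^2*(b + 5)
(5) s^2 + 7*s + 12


(1) = (n - 8)*(n - 4)
(2) = o^3 - 2*o^2 - 5*o + 6
(3) = g^3 + 6*g^2 - 32
(4) = b^4 - 18*b^2 + 32*b - 15
(5) = (s + 3)*(s + 4)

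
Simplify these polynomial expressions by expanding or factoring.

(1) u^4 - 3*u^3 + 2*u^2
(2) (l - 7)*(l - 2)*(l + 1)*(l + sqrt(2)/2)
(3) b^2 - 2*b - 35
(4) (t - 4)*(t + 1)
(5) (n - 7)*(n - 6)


(1) = u^2*(u - 2)*(u - 1)
(2) = l^4 - 8*l^3 + sqrt(2)*l^3/2 - 4*sqrt(2)*l^2 + 5*l^2 + 5*sqrt(2)*l/2 + 14*l + 7*sqrt(2)
(3) = (b - 7)*(b + 5)
(4) = t^2 - 3*t - 4
(5) = n^2 - 13*n + 42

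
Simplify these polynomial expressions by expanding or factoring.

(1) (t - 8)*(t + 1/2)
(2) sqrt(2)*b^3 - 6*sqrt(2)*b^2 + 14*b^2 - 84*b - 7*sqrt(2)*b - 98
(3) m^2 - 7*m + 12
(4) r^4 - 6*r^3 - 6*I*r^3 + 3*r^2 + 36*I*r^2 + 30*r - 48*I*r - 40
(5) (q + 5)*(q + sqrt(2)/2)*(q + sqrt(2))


(1) = t^2 - 15*t/2 - 4
(2) = (b - 7)*(b + 7*sqrt(2))*(sqrt(2)*b + sqrt(2))
(3) = (m - 4)*(m - 3)
(4) = (r - 4)*(r - 2)*(r - 5*I)*(r - I)
(5) = q^3 + 3*sqrt(2)*q^2/2 + 5*q^2 + q + 15*sqrt(2)*q/2 + 5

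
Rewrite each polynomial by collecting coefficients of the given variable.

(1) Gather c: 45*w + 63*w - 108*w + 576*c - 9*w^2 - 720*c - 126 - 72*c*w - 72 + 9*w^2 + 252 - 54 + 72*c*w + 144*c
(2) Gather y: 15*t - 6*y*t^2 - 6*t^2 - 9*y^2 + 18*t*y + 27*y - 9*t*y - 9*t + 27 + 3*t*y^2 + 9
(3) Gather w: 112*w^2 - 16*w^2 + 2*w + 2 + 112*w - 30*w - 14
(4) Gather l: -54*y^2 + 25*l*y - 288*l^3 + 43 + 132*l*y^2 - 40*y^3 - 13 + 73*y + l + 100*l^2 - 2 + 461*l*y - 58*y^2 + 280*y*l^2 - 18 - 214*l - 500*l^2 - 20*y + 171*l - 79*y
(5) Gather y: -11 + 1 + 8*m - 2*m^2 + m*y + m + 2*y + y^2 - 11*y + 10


(1) = 0
(2) = -6*t^2 + 6*t + y^2*(3*t - 9) + y*(-6*t^2 + 9*t + 27) + 36
(3) = 96*w^2 + 84*w - 12
(4) = -288*l^3 + l^2*(280*y - 400) + l*(132*y^2 + 486*y - 42) - 40*y^3 - 112*y^2 - 26*y + 10
(5) = -2*m^2 + 9*m + y^2 + y*(m - 9)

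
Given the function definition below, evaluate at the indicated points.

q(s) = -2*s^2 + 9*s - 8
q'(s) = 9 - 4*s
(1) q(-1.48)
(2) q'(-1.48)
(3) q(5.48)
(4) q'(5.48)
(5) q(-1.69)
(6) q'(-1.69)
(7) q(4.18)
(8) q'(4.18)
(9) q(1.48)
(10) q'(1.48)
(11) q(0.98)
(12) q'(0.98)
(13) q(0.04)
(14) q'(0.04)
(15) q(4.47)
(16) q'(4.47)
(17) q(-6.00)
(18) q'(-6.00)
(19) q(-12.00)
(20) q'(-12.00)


(1) = -25.70
(2) = 14.92
(3) = -18.74
(4) = -12.92
(5) = -28.92
(6) = 15.76
(7) = -5.32
(8) = -7.72
(9) = 0.94
(10) = 3.08
(11) = -1.10
(12) = 5.08
(13) = -7.64
(14) = 8.84
(15) = -7.73
(16) = -8.88
(17) = -134.00
(18) = 33.00
(19) = -404.00
(20) = 57.00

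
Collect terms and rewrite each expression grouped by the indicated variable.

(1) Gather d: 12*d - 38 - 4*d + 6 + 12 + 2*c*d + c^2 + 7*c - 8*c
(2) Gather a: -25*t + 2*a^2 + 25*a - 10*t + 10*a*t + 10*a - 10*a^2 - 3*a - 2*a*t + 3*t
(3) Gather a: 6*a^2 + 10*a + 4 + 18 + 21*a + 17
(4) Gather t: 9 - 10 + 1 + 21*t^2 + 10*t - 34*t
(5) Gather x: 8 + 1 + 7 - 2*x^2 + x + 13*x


(1) = c^2 - c + d*(2*c + 8) - 20
(2) = -8*a^2 + a*(8*t + 32) - 32*t
(3) = 6*a^2 + 31*a + 39
(4) = 21*t^2 - 24*t
(5) = -2*x^2 + 14*x + 16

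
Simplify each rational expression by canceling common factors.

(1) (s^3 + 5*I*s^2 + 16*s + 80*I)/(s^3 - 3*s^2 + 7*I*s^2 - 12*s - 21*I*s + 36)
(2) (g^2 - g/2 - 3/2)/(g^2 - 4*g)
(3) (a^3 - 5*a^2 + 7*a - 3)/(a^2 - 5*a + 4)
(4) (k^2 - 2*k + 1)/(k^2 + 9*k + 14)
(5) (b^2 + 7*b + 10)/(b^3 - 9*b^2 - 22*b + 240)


(1) = (s^2 + I*s + 20)/(s^2 + s*(-3 + 3*I) - 9*I)
(2) = (2*g^2 - g - 3)/(2*g^2 - 8*g)
(3) = (a^2 - 4*a + 3)/(a - 4)
(4) = (k^2 - 2*k + 1)/(k^2 + 9*k + 14)
(5) = (b + 2)/(b^2 - 14*b + 48)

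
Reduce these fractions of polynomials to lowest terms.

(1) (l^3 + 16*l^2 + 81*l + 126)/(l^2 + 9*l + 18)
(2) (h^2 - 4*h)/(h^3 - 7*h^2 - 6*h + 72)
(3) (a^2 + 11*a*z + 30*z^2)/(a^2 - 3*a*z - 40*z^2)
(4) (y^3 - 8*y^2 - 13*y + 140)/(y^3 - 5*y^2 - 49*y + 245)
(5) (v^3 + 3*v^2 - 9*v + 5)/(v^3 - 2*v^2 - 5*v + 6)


(1) = l + 7
(2) = h/(h^2 - 3*h - 18)
(3) = (-a - 6*z)/(-a + 8*z)
(4) = (y + 4)/(y + 7)
(5) = (v^2 + 4*v - 5)/(v^2 - v - 6)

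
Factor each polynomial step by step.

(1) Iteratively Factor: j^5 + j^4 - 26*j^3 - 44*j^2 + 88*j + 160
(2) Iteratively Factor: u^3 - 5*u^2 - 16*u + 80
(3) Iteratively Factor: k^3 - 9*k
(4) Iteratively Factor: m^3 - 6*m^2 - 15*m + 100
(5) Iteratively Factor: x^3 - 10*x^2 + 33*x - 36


(1) = (j + 4)*(j^4 - 3*j^3 - 14*j^2 + 12*j + 40) = (j - 2)*(j + 4)*(j^3 - j^2 - 16*j - 20) = (j - 2)*(j + 2)*(j + 4)*(j^2 - 3*j - 10) = (j - 2)*(j + 2)^2*(j + 4)*(j - 5)
(2) = (u - 4)*(u^2 - u - 20) = (u - 5)*(u - 4)*(u + 4)
(3) = (k + 3)*(k^2 - 3*k) = (k - 3)*(k + 3)*(k)
(4) = (m + 4)*(m^2 - 10*m + 25) = (m - 5)*(m + 4)*(m - 5)
(5) = (x - 3)*(x^2 - 7*x + 12) = (x - 3)^2*(x - 4)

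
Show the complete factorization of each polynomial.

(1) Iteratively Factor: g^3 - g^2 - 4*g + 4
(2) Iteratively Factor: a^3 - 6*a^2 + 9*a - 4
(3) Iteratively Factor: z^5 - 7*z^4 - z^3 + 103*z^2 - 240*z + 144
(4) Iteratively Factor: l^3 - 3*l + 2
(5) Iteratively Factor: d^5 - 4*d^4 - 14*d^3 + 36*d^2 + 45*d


(1) = (g - 1)*(g^2 - 4) = (g - 2)*(g - 1)*(g + 2)
(2) = (a - 1)*(a^2 - 5*a + 4) = (a - 4)*(a - 1)*(a - 1)
(3) = (z - 1)*(z^4 - 6*z^3 - 7*z^2 + 96*z - 144) = (z - 1)*(z + 4)*(z^3 - 10*z^2 + 33*z - 36) = (z - 4)*(z - 1)*(z + 4)*(z^2 - 6*z + 9) = (z - 4)*(z - 3)*(z - 1)*(z + 4)*(z - 3)
(4) = (l + 2)*(l^2 - 2*l + 1) = (l - 1)*(l + 2)*(l - 1)
(5) = (d + 3)*(d^4 - 7*d^3 + 7*d^2 + 15*d) = (d + 1)*(d + 3)*(d^3 - 8*d^2 + 15*d) = (d - 5)*(d + 1)*(d + 3)*(d^2 - 3*d) = d*(d - 5)*(d + 1)*(d + 3)*(d - 3)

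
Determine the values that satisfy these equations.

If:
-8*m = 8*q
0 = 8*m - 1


Then:
m = 1/8
q = -1/8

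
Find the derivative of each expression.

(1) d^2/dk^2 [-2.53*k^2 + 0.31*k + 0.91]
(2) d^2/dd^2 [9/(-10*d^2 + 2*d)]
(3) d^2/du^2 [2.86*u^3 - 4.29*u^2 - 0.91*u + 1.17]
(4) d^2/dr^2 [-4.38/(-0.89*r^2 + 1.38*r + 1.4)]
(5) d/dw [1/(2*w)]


(1) = -5.06000000000000
(2) = 9*(5*d*(5*d - 1) - (10*d - 1)^2)/(d^3*(5*d - 1)^3)
(3) = 17.16*u - 8.58
(4) = (6.938796*r^2 - 10.759032*r - 4.38*(1.78*r - 1.38)*(3.56*r - 2.76) - 10.91496)/(-0.89*r^2 + 1.38*r + 1.4)^3
(5) = -1/(2*w^2)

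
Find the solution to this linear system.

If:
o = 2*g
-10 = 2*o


Then:
g = -5/2
o = -5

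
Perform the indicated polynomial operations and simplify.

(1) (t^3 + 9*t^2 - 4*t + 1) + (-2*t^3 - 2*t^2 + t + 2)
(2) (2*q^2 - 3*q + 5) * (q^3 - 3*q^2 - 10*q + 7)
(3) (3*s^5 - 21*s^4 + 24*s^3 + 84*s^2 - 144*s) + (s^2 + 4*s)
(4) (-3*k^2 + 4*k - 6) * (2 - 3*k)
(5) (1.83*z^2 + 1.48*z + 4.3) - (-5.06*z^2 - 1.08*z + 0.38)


(1) = -t^3 + 7*t^2 - 3*t + 3
(2) = 2*q^5 - 9*q^4 - 6*q^3 + 29*q^2 - 71*q + 35
(3) = 3*s^5 - 21*s^4 + 24*s^3 + 85*s^2 - 140*s
(4) = 9*k^3 - 18*k^2 + 26*k - 12
(5) = 6.89*z^2 + 2.56*z + 3.92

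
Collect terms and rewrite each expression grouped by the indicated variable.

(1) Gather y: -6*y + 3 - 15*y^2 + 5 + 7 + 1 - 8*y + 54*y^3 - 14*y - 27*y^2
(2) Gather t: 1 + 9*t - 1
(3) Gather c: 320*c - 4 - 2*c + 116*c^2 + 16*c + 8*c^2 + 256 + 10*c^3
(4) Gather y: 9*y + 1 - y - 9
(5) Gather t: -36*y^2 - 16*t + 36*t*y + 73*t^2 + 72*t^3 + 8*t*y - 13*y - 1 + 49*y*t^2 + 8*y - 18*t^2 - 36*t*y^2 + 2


(1) = 54*y^3 - 42*y^2 - 28*y + 16
(2) = 9*t
(3) = 10*c^3 + 124*c^2 + 334*c + 252
(4) = 8*y - 8
(5) = 72*t^3 + t^2*(49*y + 55) + t*(-36*y^2 + 44*y - 16) - 36*y^2 - 5*y + 1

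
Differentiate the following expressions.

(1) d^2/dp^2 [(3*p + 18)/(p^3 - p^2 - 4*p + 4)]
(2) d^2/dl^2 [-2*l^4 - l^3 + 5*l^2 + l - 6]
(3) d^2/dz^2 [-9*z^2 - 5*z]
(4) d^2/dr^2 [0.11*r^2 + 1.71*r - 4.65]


(1) = 6*((p + 6)*(-3*p^2 + 2*p + 4)^2 + (-3*p^2 + 2*p - (p + 6)*(3*p - 1) + 4)*(p^3 - p^2 - 4*p + 4))/(p^3 - p^2 - 4*p + 4)^3
(2) = -24*l^2 - 6*l + 10
(3) = -18
(4) = 0.220000000000000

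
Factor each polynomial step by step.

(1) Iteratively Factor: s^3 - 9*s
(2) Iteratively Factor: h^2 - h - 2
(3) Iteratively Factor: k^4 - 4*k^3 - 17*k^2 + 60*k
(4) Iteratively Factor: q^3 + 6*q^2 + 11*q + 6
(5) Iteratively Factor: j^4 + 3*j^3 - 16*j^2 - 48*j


(1) = (s - 3)*(s^2 + 3*s) = (s - 3)*(s + 3)*(s)
(2) = (h - 2)*(h + 1)
(3) = (k - 3)*(k^3 - k^2 - 20*k) = (k - 3)*(k + 4)*(k^2 - 5*k) = (k - 5)*(k - 3)*(k + 4)*(k)
(4) = (q + 3)*(q^2 + 3*q + 2) = (q + 1)*(q + 3)*(q + 2)
(5) = (j + 4)*(j^3 - j^2 - 12*j) = j*(j + 4)*(j^2 - j - 12) = j*(j - 4)*(j + 4)*(j + 3)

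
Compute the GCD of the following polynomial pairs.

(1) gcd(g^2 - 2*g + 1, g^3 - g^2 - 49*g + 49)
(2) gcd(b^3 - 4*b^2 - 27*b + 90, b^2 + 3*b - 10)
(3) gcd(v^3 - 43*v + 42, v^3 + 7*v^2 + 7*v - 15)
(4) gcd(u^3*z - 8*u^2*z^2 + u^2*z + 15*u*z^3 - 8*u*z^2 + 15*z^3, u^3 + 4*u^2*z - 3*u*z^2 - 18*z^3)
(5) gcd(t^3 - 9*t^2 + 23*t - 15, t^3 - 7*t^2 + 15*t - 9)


(1) = g - 1
(2) = gcd((b - 6)*(b - 3)*(b + 5), (b - 2)*(b + 5)) = b + 5
(3) = v - 1
(4) = gcd((u - 5*z)*(u - 3*z)*(u*z + z), (u - 2*z)*(u + 3*z)^2) = 1
(5) = gcd((t - 5)*(t - 3)*(t - 1), (t - 3)^2*(t - 1)) = t^2 - 4*t + 3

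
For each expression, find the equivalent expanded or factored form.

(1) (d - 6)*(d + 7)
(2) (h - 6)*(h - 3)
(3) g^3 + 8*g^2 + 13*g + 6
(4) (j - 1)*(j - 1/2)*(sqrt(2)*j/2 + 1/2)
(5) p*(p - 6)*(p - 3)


(1) = d^2 + d - 42
(2) = h^2 - 9*h + 18
(3) = (g + 1)^2*(g + 6)
(4) = sqrt(2)*j^3/2 - 3*sqrt(2)*j^2/4 + j^2/2 - 3*j/4 + sqrt(2)*j/4 + 1/4
(5) = p^3 - 9*p^2 + 18*p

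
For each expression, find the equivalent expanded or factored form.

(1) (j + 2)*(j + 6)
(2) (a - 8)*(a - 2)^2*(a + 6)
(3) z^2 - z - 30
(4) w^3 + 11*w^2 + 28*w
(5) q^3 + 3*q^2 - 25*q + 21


(1) = j^2 + 8*j + 12
(2) = a^4 - 6*a^3 - 36*a^2 + 184*a - 192
(3) = (z - 6)*(z + 5)
(4) = w*(w + 4)*(w + 7)
(5) = (q - 3)*(q - 1)*(q + 7)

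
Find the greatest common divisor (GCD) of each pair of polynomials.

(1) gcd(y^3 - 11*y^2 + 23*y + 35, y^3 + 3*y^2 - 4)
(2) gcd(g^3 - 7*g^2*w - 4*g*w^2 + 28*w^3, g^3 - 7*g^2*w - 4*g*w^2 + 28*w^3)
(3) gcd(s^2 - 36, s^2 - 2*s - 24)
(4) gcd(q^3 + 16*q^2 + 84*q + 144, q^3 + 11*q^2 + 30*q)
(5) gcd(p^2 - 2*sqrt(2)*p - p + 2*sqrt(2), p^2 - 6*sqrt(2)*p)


(1) = gcd((y - 7)*(y - 5)*(y + 1), (y - 1)*(y + 2)^2) = 1
(2) = g^3 - 7*g^2*w - 4*g*w^2 + 28*w^3
(3) = gcd((s - 6)*(s + 6), (s - 6)*(s + 4)) = s - 6
(4) = gcd((q + 4)*(q + 6)^2, q*(q + 5)*(q + 6)) = q + 6
(5) = gcd((p - 1)*(p - 2*sqrt(2)), p*(p - 6*sqrt(2))) = 1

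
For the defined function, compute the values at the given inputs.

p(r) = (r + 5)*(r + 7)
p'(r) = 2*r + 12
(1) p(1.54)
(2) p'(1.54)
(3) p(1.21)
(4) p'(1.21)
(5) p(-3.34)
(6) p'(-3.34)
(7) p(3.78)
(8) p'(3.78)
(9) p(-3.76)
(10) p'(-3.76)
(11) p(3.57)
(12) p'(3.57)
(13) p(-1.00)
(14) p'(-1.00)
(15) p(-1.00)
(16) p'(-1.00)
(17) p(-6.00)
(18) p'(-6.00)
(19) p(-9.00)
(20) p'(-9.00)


(1) = 55.85
(2) = 15.08
(3) = 50.98
(4) = 14.42
(5) = 6.08
(6) = 5.32
(7) = 94.65
(8) = 19.56
(9) = 4.02
(10) = 4.48
(11) = 90.58
(12) = 19.14
(13) = 24.00
(14) = 10.00
(15) = 24.00
(16) = 10.00
(17) = -1.00
(18) = 0.00
(19) = 8.00
(20) = -6.00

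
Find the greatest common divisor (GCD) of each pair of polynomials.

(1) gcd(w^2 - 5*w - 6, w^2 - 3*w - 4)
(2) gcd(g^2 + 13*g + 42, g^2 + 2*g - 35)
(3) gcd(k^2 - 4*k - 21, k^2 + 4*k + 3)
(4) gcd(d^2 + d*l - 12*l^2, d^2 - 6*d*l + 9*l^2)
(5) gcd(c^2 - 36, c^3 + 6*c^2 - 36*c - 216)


(1) = w + 1
(2) = gcd((g + 6)*(g + 7), (g - 5)*(g + 7)) = g + 7
(3) = k + 3
(4) = gcd((d - 3*l)*(d + 4*l), (d - 3*l)^2) = d - 3*l
(5) = gcd((c - 6)*(c + 6), (c - 6)*(c + 6)^2) = c^2 - 36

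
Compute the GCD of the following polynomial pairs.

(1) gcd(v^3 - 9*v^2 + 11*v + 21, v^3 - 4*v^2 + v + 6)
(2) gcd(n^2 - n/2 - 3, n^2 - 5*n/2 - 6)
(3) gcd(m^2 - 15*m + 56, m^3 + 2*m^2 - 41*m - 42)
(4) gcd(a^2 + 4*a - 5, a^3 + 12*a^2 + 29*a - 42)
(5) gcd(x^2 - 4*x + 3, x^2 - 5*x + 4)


(1) = gcd((v - 7)*(v - 3)*(v + 1), (v - 3)*(v - 2)*(v + 1)) = v^2 - 2*v - 3
(2) = n + 3/2
(3) = 1
(4) = gcd((a - 1)*(a + 5), (a - 1)*(a + 6)*(a + 7)) = a - 1
(5) = gcd((x - 3)*(x - 1), (x - 4)*(x - 1)) = x - 1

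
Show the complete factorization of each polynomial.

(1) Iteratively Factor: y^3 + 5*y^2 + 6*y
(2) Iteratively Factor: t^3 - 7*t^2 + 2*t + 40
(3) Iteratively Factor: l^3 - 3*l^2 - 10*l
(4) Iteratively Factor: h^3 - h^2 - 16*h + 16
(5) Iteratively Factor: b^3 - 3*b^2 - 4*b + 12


(1) = (y)*(y^2 + 5*y + 6) = y*(y + 2)*(y + 3)
(2) = (t - 5)*(t^2 - 2*t - 8) = (t - 5)*(t + 2)*(t - 4)
(3) = (l + 2)*(l^2 - 5*l) = l*(l + 2)*(l - 5)
(4) = (h + 4)*(h^2 - 5*h + 4) = (h - 1)*(h + 4)*(h - 4)
(5) = (b + 2)*(b^2 - 5*b + 6) = (b - 3)*(b + 2)*(b - 2)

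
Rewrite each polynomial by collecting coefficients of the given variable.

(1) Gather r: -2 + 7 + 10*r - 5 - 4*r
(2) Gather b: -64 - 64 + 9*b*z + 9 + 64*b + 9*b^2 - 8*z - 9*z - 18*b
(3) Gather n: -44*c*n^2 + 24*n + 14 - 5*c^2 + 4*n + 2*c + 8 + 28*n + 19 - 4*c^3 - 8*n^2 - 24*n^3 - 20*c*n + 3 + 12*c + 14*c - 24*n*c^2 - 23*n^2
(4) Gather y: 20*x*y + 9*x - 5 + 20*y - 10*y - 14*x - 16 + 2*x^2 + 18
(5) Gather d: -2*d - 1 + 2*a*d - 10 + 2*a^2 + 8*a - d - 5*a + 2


(1) = 6*r
(2) = 9*b^2 + b*(9*z + 46) - 17*z - 119
(3) = -4*c^3 - 5*c^2 + 28*c - 24*n^3 + n^2*(-44*c - 31) + n*(-24*c^2 - 20*c + 56) + 44
(4) = 2*x^2 - 5*x + y*(20*x + 10) - 3
(5) = 2*a^2 + 3*a + d*(2*a - 3) - 9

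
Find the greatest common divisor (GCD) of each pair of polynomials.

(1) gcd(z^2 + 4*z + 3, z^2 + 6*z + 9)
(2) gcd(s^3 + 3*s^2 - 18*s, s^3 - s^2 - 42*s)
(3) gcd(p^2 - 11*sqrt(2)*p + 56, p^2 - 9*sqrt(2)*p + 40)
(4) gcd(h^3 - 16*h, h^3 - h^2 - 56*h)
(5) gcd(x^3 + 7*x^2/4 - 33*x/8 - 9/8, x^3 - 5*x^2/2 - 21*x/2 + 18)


(1) = z + 3
(2) = s^2 + 6*s
(3) = p - 4*sqrt(2)
(4) = gcd(h*(h - 4)*(h + 4), h*(h - 8)*(h + 7)) = h
(5) = x^2 + 3*x/2 - 9/2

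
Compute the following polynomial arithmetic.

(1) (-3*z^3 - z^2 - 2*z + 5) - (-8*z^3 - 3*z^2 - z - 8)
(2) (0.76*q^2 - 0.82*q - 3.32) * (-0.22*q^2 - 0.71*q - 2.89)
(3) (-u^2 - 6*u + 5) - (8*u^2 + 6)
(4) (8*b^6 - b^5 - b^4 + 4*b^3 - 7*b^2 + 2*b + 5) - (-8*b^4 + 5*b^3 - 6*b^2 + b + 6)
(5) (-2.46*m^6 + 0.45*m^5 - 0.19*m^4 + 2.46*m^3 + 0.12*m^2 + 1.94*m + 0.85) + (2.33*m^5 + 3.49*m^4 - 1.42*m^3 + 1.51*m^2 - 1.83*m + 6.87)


(1) = 5*z^3 + 2*z^2 - z + 13
(2) = -0.1672*q^4 - 0.3592*q^3 - 0.8838*q^2 + 4.727*q + 9.5948
(3) = -9*u^2 - 6*u - 1
(4) = 8*b^6 - b^5 + 7*b^4 - b^3 - b^2 + b - 1
(5) = -2.46*m^6 + 2.78*m^5 + 3.3*m^4 + 1.04*m^3 + 1.63*m^2 + 0.11*m + 7.72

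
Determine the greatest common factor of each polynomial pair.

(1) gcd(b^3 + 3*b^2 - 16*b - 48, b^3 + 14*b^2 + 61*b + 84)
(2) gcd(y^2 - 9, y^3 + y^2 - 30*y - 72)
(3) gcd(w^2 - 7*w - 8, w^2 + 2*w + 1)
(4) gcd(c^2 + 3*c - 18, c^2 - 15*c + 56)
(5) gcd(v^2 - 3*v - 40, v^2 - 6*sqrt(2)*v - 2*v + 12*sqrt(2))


(1) = gcd((b - 4)*(b + 3)*(b + 4), (b + 3)*(b + 4)*(b + 7)) = b^2 + 7*b + 12
(2) = y + 3
(3) = w + 1
(4) = 1
(5) = gcd((v - 8)*(v + 5), (v - 2)*(v - 6*sqrt(2))) = 1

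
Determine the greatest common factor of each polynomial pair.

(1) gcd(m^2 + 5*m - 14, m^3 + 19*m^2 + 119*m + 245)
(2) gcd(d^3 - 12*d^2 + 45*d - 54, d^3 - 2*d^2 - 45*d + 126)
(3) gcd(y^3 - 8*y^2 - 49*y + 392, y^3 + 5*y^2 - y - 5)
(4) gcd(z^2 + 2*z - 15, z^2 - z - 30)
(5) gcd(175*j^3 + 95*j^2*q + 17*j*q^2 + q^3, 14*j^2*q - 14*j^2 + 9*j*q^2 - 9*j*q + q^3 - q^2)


(1) = m + 7
(2) = d^2 - 9*d + 18
(3) = gcd((y - 8)*(y - 7)*(y + 7), (y - 1)*(y + 1)*(y + 5)) = 1
(4) = z + 5
(5) = gcd((5*j + q)^2*(7*j + q), (2*j + q)*(7*j + q)*(q - 1)) = 7*j + q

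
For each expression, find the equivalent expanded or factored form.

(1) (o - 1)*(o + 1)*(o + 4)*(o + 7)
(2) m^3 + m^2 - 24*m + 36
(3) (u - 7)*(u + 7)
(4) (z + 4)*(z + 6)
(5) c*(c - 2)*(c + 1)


(1) = o^4 + 11*o^3 + 27*o^2 - 11*o - 28
(2) = (m - 3)*(m - 2)*(m + 6)
(3) = u^2 - 49
(4) = z^2 + 10*z + 24
(5) = c^3 - c^2 - 2*c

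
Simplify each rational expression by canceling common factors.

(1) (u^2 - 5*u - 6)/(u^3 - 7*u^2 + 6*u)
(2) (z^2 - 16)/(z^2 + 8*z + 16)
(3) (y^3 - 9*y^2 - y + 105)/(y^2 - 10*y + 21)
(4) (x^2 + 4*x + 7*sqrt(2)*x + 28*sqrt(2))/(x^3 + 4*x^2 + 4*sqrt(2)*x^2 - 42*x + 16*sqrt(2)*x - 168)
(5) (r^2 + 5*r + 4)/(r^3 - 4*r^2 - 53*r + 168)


(1) = (u + 1)/(u^2 - u)
(2) = (z - 4)/(z + 4)
(3) = (y^2 - 2*y - 15)/(y - 3)
(4) = 1/(x - 3*sqrt(2))
(5) = (r^2 + 5*r + 4)/(r^3 - 4*r^2 - 53*r + 168)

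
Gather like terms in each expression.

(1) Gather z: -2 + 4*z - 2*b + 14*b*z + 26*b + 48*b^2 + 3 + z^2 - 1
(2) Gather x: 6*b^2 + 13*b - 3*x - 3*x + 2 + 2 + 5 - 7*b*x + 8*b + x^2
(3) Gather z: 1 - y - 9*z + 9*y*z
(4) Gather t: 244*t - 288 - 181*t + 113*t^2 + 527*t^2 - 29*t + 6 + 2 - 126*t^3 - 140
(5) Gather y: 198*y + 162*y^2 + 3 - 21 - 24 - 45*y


(1) = 48*b^2 + 24*b + z^2 + z*(14*b + 4)
(2) = 6*b^2 + 21*b + x^2 + x*(-7*b - 6) + 9
(3) = -y + z*(9*y - 9) + 1
(4) = -126*t^3 + 640*t^2 + 34*t - 420
(5) = 162*y^2 + 153*y - 42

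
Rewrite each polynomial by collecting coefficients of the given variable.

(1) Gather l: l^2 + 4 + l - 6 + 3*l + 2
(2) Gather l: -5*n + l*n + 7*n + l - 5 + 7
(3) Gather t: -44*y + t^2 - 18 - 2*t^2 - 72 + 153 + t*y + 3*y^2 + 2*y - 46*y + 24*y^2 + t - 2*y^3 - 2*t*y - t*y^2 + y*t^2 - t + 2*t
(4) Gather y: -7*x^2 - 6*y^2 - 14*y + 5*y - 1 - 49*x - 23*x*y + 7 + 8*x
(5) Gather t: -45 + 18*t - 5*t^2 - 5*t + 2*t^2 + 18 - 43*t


(1) = l^2 + 4*l
(2) = l*(n + 1) + 2*n + 2
(3) = t^2*(y - 1) + t*(-y^2 - y + 2) - 2*y^3 + 27*y^2 - 88*y + 63
(4) = -7*x^2 - 41*x - 6*y^2 + y*(-23*x - 9) + 6
(5) = -3*t^2 - 30*t - 27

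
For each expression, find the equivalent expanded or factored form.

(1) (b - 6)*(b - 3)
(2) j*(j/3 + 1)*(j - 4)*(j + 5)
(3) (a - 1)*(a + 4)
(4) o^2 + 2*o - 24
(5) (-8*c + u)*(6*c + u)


(1) = b^2 - 9*b + 18
(2) = j^4/3 + 4*j^3/3 - 17*j^2/3 - 20*j
(3) = a^2 + 3*a - 4
(4) = (o - 4)*(o + 6)
(5) = -48*c^2 - 2*c*u + u^2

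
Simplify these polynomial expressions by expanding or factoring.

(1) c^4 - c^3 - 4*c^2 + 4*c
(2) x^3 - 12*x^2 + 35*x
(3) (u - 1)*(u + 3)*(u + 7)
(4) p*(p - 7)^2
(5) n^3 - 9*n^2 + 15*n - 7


(1) = c*(c - 2)*(c - 1)*(c + 2)
(2) = x*(x - 7)*(x - 5)
(3) = u^3 + 9*u^2 + 11*u - 21
(4) = p^3 - 14*p^2 + 49*p
(5) = (n - 7)*(n - 1)^2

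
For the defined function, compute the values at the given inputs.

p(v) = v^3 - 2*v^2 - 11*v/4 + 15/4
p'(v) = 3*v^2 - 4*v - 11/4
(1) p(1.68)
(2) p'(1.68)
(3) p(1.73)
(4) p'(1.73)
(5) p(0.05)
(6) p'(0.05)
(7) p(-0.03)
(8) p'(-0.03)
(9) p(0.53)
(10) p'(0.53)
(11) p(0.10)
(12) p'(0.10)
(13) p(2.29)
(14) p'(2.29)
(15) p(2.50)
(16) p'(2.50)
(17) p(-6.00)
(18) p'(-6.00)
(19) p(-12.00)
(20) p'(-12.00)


(1) = -1.77
(2) = -1.00
(3) = -1.82
(4) = -0.69
(5) = 3.61
(6) = -2.94
(7) = 3.83
(8) = -2.63
(9) = 1.88
(10) = -4.03
(11) = 3.46
(12) = -3.12
(13) = -1.03
(14) = 3.82
(15) = 0.00
(16) = 6.00
(17) = -267.75
(18) = 129.25
(19) = -1979.25
(20) = 477.25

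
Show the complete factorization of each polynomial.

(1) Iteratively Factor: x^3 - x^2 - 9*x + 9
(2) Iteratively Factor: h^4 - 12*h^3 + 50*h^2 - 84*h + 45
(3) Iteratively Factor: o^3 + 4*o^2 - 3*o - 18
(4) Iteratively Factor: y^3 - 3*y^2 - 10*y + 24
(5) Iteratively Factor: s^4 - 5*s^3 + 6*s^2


(1) = (x - 1)*(x^2 - 9) = (x - 1)*(x + 3)*(x - 3)
(2) = (h - 3)*(h^3 - 9*h^2 + 23*h - 15) = (h - 5)*(h - 3)*(h^2 - 4*h + 3) = (h - 5)*(h - 3)*(h - 1)*(h - 3)
(3) = (o + 3)*(o^2 + o - 6) = (o + 3)^2*(o - 2)
(4) = (y + 3)*(y^2 - 6*y + 8) = (y - 4)*(y + 3)*(y - 2)
(5) = (s)*(s^3 - 5*s^2 + 6*s) = s^2*(s^2 - 5*s + 6) = s^2*(s - 2)*(s - 3)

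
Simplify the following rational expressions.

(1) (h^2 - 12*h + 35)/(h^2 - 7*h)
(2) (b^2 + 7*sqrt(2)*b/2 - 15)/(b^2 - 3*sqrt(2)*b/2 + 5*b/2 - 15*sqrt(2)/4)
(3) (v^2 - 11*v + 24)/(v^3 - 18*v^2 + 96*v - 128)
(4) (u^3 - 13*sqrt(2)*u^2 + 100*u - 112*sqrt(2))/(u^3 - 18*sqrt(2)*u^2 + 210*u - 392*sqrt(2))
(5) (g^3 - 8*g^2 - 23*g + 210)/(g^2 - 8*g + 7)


(1) = (h - 5)/h
(2) = (8*b + 40*sqrt(2))/(8*b + 20)
(3) = (v - 3)/(v^2 - 10*v + 16)
(4) = (u - 2*sqrt(2))/(u - 7*sqrt(2))
(5) = (g^2 - g - 30)/(g - 1)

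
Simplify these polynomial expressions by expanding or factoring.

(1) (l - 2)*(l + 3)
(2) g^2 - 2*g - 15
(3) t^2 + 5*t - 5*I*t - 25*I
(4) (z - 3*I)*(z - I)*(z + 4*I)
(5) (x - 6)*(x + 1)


(1) = l^2 + l - 6
(2) = (g - 5)*(g + 3)
(3) = (t + 5)*(t - 5*I)
(4) = z^3 + 13*z - 12*I
(5) = x^2 - 5*x - 6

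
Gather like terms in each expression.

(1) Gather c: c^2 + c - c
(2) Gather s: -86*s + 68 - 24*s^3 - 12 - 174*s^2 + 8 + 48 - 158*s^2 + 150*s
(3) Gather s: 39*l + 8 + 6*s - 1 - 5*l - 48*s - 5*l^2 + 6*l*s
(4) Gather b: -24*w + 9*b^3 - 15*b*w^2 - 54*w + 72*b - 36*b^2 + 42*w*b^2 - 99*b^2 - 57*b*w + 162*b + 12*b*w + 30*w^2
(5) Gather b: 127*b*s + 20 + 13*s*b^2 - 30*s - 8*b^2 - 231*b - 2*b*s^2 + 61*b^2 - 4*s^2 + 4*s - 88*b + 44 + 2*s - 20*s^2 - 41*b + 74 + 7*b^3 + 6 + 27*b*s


(1) = c^2
(2) = -24*s^3 - 332*s^2 + 64*s + 112
(3) = -5*l^2 + 34*l + s*(6*l - 42) + 7
(4) = 9*b^3 + b^2*(42*w - 135) + b*(-15*w^2 - 45*w + 234) + 30*w^2 - 78*w
(5) = 7*b^3 + b^2*(13*s + 53) + b*(-2*s^2 + 154*s - 360) - 24*s^2 - 24*s + 144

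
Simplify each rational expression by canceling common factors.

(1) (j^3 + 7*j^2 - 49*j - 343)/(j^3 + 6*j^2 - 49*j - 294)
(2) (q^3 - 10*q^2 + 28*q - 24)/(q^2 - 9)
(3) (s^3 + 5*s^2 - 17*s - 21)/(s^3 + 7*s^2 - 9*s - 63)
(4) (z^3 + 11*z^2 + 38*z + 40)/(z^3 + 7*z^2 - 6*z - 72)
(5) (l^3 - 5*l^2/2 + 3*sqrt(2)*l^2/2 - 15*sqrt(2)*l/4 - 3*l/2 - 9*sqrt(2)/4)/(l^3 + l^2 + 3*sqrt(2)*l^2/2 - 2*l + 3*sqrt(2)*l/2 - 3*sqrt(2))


(1) = (j + 7)/(j + 6)
(2) = (q^3 - 10*q^2 + 28*q - 24)/(q^2 - 9)
(3) = (s + 1)/(s + 3)
(4) = (z^2 + 7*z + 10)/(z^2 + 3*z - 18)
(5) = (8*l^2 - 20*l - 12)/(8*l^2 + 8*l - 16)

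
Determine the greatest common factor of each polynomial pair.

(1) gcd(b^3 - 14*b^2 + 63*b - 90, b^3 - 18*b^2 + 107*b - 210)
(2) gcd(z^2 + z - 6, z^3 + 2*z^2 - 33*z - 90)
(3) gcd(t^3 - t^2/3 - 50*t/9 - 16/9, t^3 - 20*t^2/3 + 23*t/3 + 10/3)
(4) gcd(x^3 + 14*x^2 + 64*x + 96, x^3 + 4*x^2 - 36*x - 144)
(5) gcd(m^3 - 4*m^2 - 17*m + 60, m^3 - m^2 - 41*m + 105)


(1) = b^2 - 11*b + 30
(2) = z + 3
(3) = t + 1/3
(4) = gcd((x + 4)^2*(x + 6), (x - 6)*(x + 4)*(x + 6)) = x^2 + 10*x + 24
(5) = m^2 - 8*m + 15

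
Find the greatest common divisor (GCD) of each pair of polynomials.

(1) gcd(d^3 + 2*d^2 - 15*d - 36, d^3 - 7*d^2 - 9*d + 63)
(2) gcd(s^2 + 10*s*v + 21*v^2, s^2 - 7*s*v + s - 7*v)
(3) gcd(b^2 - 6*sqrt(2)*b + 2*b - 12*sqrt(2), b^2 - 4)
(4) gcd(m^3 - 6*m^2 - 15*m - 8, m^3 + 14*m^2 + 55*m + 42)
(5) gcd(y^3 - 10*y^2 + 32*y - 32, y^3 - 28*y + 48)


(1) = d + 3
(2) = 1
(3) = b + 2
(4) = gcd((m - 8)*(m + 1)^2, (m + 1)*(m + 6)*(m + 7)) = m + 1
(5) = y^2 - 6*y + 8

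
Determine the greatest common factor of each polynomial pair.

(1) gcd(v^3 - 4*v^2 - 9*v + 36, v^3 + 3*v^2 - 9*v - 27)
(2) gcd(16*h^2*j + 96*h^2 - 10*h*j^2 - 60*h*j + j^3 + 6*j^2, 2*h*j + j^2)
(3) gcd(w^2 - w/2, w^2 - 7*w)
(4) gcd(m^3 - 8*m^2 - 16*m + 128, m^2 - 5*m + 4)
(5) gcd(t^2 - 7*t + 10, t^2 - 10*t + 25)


(1) = v^2 - 9
(2) = 1
(3) = gcd(w*(w - 1/2), w*(w - 7)) = w
(4) = m - 4
(5) = gcd((t - 5)*(t - 2), (t - 5)^2) = t - 5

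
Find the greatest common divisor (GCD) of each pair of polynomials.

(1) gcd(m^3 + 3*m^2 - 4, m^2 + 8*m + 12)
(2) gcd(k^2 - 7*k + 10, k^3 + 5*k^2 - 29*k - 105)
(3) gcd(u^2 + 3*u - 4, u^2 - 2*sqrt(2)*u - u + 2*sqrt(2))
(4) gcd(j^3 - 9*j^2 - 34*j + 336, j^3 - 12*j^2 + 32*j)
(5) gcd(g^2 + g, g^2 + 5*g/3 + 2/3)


(1) = m + 2
(2) = gcd((k - 5)*(k - 2), (k - 5)*(k + 3)*(k + 7)) = k - 5
(3) = u - 1
(4) = j - 8
(5) = gcd(g*(g + 1), (g + 2/3)*(g + 1)) = g + 1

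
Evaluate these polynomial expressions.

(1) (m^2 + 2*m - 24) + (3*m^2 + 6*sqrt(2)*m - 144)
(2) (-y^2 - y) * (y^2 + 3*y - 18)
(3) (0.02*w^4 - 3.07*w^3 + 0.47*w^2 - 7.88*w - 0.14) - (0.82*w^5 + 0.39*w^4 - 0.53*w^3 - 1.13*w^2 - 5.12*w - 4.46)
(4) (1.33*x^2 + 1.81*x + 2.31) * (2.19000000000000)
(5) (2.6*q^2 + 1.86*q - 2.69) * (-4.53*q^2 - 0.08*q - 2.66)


(1) = 4*m^2 + 2*m + 6*sqrt(2)*m - 168
(2) = -y^4 - 4*y^3 + 15*y^2 + 18*y
(3) = -0.82*w^5 - 0.37*w^4 - 2.54*w^3 + 1.6*w^2 - 2.76*w + 4.32
(4) = 2.9127*x^2 + 3.9639*x + 5.0589
(5) = -11.778*q^4 - 8.6338*q^3 + 5.1209*q^2 - 4.7324*q + 7.1554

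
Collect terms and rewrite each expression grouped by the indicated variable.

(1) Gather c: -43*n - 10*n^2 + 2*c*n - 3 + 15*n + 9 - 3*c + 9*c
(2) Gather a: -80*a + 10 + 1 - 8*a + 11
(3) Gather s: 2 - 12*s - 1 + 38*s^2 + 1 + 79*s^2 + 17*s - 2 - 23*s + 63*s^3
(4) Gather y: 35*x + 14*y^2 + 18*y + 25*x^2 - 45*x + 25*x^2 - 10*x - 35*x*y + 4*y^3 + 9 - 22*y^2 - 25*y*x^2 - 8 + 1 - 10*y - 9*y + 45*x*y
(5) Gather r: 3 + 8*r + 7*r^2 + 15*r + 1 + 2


(1) = c*(2*n + 6) - 10*n^2 - 28*n + 6
(2) = 22 - 88*a
(3) = 63*s^3 + 117*s^2 - 18*s
(4) = 50*x^2 - 20*x + 4*y^3 - 8*y^2 + y*(-25*x^2 + 10*x - 1) + 2
(5) = 7*r^2 + 23*r + 6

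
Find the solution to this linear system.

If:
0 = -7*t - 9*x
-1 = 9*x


Then:
t = 1/7
x = -1/9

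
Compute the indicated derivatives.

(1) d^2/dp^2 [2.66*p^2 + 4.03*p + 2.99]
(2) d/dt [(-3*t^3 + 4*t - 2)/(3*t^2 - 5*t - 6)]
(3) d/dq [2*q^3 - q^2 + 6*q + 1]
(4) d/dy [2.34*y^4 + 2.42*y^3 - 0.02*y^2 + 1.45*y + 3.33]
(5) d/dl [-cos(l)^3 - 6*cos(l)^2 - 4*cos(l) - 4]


(1) = 5.32000000000000
(2) = (-9*t^4 + 30*t^3 + 42*t^2 + 12*t - 34)/(9*t^4 - 30*t^3 - 11*t^2 + 60*t + 36)
(3) = 6*q^2 - 2*q + 6
(4) = 9.36*y^3 + 7.26*y^2 - 0.04*y + 1.45
(5) = (3*cos(l)^2 + 12*cos(l) + 4)*sin(l)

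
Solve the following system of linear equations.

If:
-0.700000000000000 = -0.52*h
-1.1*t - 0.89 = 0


Then:
h = 1.35
t = -0.81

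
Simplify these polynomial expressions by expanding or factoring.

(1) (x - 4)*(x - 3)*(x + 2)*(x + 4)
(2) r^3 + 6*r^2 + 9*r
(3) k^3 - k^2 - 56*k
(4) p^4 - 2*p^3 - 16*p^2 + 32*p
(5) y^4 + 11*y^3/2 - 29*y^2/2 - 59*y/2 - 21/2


(1) = x^4 - x^3 - 22*x^2 + 16*x + 96
(2) = r*(r + 3)^2
(3) = k*(k - 8)*(k + 7)
(4) = p*(p - 4)*(p - 2)*(p + 4)
(5) = (y - 3)*(y + 1/2)*(y + 1)*(y + 7)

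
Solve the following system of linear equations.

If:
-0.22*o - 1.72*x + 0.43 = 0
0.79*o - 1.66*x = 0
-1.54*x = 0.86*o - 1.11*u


Then:
o = 0.41
u = 0.59
x = 0.20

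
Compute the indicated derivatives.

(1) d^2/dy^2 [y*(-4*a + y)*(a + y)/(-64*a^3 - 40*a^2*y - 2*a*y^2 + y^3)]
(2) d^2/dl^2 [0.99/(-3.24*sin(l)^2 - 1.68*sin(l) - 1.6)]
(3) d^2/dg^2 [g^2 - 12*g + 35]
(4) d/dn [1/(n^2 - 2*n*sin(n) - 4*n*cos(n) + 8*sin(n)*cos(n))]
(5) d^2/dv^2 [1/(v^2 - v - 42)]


(1) = 2*a*(-2048*a^6 + 13824*a^5*y + 7296*a^4*y^2 + 192*a^3*y^3 + 48*a^2*y^4 + 108*a*y^5 - y^6)/(-262144*a^9 - 491520*a^8*y - 331776*a^7*y^2 - 82432*a^6*y^3 + 4992*a^5*y^4 + 5088*a^4*y^5 + 280*a^3*y^6 - 108*a^2*y^7 - 6*a*y^8 + y^9)
(2) = (41.570496*sin(l)^4 + 16.166304*sin(l)^3 - 80.090208*sin(l)^2 - 34.993728*sin(l) + 4.675968)/(3.24*sin(l)^2 + 1.68*sin(l) + 1.6)^3
(3) = 2
(4) = 2*(-2*n*sin(n) + n*cos(n) - n + sin(n) + 2*cos(n) - 4*cos(2*n))/((n - 2*sin(n))^2*(n - 4*cos(n))^2)
(5) = 2*(v^2 - v - (2*v - 1)^2 - 42)/(-v^2 + v + 42)^3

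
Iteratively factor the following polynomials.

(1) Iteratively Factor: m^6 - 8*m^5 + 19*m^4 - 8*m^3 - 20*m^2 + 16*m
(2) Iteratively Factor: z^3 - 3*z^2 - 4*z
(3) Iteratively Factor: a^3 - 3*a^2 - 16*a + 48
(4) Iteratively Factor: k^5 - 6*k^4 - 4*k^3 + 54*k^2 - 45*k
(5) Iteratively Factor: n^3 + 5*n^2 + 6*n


(1) = (m + 1)*(m^5 - 9*m^4 + 28*m^3 - 36*m^2 + 16*m) = (m - 2)*(m + 1)*(m^4 - 7*m^3 + 14*m^2 - 8*m) = (m - 2)^2*(m + 1)*(m^3 - 5*m^2 + 4*m) = (m - 2)^2*(m - 1)*(m + 1)*(m^2 - 4*m) = (m - 4)*(m - 2)^2*(m - 1)*(m + 1)*(m)
(2) = (z + 1)*(z^2 - 4*z) = z*(z + 1)*(z - 4)
(3) = (a - 3)*(a^2 - 16) = (a - 3)*(a + 4)*(a - 4)
(4) = (k + 3)*(k^4 - 9*k^3 + 23*k^2 - 15*k) = (k - 3)*(k + 3)*(k^3 - 6*k^2 + 5*k) = k*(k - 3)*(k + 3)*(k^2 - 6*k + 5) = k*(k - 3)*(k - 1)*(k + 3)*(k - 5)
(5) = (n + 2)*(n^2 + 3*n) = (n + 2)*(n + 3)*(n)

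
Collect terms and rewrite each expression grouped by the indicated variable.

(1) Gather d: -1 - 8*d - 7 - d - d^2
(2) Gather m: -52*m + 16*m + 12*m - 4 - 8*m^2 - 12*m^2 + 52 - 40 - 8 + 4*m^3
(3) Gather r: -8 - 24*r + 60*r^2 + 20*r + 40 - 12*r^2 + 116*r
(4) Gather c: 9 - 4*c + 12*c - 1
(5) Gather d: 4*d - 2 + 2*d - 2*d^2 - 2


(1) = -d^2 - 9*d - 8
(2) = 4*m^3 - 20*m^2 - 24*m
(3) = 48*r^2 + 112*r + 32
(4) = 8*c + 8
(5) = -2*d^2 + 6*d - 4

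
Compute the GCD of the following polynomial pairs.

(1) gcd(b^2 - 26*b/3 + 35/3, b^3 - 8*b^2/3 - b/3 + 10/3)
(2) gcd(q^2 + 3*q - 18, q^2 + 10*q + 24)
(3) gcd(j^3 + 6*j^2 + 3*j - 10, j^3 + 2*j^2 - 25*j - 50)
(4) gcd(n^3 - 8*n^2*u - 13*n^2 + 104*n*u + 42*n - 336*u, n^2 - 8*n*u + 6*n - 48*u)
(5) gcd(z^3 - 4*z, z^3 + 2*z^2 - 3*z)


(1) = b - 5/3
(2) = gcd((q - 3)*(q + 6), (q + 4)*(q + 6)) = q + 6
(3) = j^2 + 7*j + 10
(4) = -n + 8*u
(5) = gcd(z*(z - 2)*(z + 2), z*(z - 1)*(z + 3)) = z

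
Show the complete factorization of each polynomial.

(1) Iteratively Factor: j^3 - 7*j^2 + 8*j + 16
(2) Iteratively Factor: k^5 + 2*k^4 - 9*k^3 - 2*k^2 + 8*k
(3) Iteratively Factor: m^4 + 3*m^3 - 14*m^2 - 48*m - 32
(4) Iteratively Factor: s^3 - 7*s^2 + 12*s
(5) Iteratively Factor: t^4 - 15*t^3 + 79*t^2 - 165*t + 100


(1) = (j - 4)*(j^2 - 3*j - 4) = (j - 4)*(j + 1)*(j - 4)
(2) = (k - 1)*(k^4 + 3*k^3 - 6*k^2 - 8*k) = (k - 2)*(k - 1)*(k^3 + 5*k^2 + 4*k) = (k - 2)*(k - 1)*(k + 4)*(k^2 + k) = (k - 2)*(k - 1)*(k + 1)*(k + 4)*(k)
(3) = (m + 1)*(m^3 + 2*m^2 - 16*m - 32) = (m - 4)*(m + 1)*(m^2 + 6*m + 8) = (m - 4)*(m + 1)*(m + 2)*(m + 4)
(4) = (s - 4)*(s^2 - 3*s) = s*(s - 4)*(s - 3)
(5) = (t - 5)*(t^3 - 10*t^2 + 29*t - 20) = (t - 5)*(t - 4)*(t^2 - 6*t + 5) = (t - 5)^2*(t - 4)*(t - 1)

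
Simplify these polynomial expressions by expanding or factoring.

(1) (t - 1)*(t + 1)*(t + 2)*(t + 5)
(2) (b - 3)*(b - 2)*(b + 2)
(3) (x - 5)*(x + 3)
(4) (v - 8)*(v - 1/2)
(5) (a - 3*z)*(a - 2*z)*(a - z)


(1) = t^4 + 7*t^3 + 9*t^2 - 7*t - 10
(2) = b^3 - 3*b^2 - 4*b + 12
(3) = x^2 - 2*x - 15
(4) = v^2 - 17*v/2 + 4
(5) = a^3 - 6*a^2*z + 11*a*z^2 - 6*z^3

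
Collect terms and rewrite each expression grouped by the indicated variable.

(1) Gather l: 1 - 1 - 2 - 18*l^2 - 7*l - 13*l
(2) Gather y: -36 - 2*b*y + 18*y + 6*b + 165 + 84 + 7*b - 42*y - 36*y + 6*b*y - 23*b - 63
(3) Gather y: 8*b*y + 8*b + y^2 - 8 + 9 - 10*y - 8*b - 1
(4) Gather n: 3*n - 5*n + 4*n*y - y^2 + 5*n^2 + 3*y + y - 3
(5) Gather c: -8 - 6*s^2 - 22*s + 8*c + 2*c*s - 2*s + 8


(1) = -18*l^2 - 20*l - 2
(2) = -10*b + y*(4*b - 60) + 150
(3) = y^2 + y*(8*b - 10)
(4) = 5*n^2 + n*(4*y - 2) - y^2 + 4*y - 3
(5) = c*(2*s + 8) - 6*s^2 - 24*s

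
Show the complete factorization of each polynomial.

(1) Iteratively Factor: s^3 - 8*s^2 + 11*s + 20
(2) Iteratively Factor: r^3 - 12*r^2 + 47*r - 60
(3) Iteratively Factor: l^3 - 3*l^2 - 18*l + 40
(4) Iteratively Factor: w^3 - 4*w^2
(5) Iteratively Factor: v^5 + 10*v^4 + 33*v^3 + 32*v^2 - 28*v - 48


(1) = (s - 5)*(s^2 - 3*s - 4) = (s - 5)*(s + 1)*(s - 4)
(2) = (r - 5)*(r^2 - 7*r + 12) = (r - 5)*(r - 3)*(r - 4)
(3) = (l - 5)*(l^2 + 2*l - 8) = (l - 5)*(l + 4)*(l - 2)
(4) = (w - 4)*(w^2) = w*(w - 4)*(w)
(5) = (v + 4)*(v^4 + 6*v^3 + 9*v^2 - 4*v - 12) = (v + 3)*(v + 4)*(v^3 + 3*v^2 - 4) = (v - 1)*(v + 3)*(v + 4)*(v^2 + 4*v + 4) = (v - 1)*(v + 2)*(v + 3)*(v + 4)*(v + 2)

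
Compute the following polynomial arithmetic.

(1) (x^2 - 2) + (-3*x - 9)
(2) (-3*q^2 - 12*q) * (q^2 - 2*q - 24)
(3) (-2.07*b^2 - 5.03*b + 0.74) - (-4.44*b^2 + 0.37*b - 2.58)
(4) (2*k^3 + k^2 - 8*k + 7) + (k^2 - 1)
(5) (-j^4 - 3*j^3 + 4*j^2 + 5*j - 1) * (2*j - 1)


(1) = x^2 - 3*x - 11
(2) = -3*q^4 - 6*q^3 + 96*q^2 + 288*q
(3) = 2.37*b^2 - 5.4*b + 3.32
(4) = 2*k^3 + 2*k^2 - 8*k + 6
(5) = -2*j^5 - 5*j^4 + 11*j^3 + 6*j^2 - 7*j + 1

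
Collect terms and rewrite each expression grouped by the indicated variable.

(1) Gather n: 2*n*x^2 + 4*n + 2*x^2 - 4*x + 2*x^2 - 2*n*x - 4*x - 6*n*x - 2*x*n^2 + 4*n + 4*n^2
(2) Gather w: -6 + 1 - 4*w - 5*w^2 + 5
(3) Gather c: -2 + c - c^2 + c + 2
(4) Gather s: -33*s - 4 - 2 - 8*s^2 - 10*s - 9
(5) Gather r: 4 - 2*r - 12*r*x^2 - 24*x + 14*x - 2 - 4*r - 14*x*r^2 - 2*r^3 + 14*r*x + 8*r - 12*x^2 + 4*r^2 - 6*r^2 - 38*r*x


(1) = n^2*(4 - 2*x) + n*(2*x^2 - 8*x + 8) + 4*x^2 - 8*x
(2) = -5*w^2 - 4*w
(3) = -c^2 + 2*c
(4) = -8*s^2 - 43*s - 15
(5) = -2*r^3 + r^2*(-14*x - 2) + r*(-12*x^2 - 24*x + 2) - 12*x^2 - 10*x + 2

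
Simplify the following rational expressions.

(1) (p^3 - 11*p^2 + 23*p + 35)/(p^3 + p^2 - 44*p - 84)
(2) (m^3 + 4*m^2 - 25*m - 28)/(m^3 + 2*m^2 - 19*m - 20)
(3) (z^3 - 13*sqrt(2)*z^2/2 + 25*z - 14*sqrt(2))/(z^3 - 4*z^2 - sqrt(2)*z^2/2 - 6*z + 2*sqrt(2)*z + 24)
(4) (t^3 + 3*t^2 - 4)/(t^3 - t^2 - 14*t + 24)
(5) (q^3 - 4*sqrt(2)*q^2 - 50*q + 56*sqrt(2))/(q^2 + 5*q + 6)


(1) = (p^2 - 4*p - 5)/(p^2 + 8*p + 12)
(2) = (m + 7)/(m + 5)
(3) = (4*z^2 - 18*sqrt(2)*z + 28)/(4*z^2 + z*(-16 + 6*sqrt(2)) - 24*sqrt(2))
(4) = (t^3 + 3*t^2 - 4)/(t^3 - t^2 - 14*t + 24)
(5) = (q^3 - 4*sqrt(2)*q^2 - 50*q + 56*sqrt(2))/(q^2 + 5*q + 6)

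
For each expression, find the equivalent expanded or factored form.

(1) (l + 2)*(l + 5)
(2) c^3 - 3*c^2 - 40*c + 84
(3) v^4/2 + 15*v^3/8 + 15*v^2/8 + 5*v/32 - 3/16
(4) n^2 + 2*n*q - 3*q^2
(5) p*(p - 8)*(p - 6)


(1) = l^2 + 7*l + 10
(2) = (c - 7)*(c - 2)*(c + 6)
(3) = (v/2 + 1)*(v - 1/4)*(v + 1/2)*(v + 3/2)
(4) = (n - q)*(n + 3*q)
(5) = p^3 - 14*p^2 + 48*p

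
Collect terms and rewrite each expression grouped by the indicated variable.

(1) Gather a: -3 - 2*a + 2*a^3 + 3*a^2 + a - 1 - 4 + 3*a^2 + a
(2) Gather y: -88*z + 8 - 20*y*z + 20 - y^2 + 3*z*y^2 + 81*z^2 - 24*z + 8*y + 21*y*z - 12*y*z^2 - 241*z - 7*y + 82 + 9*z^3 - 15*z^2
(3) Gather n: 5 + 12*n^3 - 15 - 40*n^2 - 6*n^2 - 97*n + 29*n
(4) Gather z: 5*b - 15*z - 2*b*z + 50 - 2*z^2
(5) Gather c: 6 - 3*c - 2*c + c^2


(1) = 2*a^3 + 6*a^2 - 8
(2) = y^2*(3*z - 1) + y*(-12*z^2 + z + 1) + 9*z^3 + 66*z^2 - 353*z + 110
(3) = 12*n^3 - 46*n^2 - 68*n - 10
(4) = 5*b - 2*z^2 + z*(-2*b - 15) + 50
(5) = c^2 - 5*c + 6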